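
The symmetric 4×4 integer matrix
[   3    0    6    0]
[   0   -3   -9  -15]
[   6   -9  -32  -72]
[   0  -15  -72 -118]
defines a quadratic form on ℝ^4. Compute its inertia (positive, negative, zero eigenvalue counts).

Answer: (1, 3, 0)

Derivation:
step 0: pivot 3 → sign +
step 1: pivot -3 → sign −
step 2: pivot -17 → sign −
step 3: pivot -2/17 → sign −
signature = (1, 3, 0)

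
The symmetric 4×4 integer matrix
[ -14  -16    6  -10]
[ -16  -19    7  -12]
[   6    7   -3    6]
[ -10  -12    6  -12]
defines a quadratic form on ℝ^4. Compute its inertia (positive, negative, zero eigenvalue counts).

Answer: (1, 3, 0)

Derivation:
step 0: pivot -14 → sign −
step 1: pivot -5/7 → sign −
step 2: pivot -2/5 → sign −
step 3: pivot 2 → sign +
signature = (1, 3, 0)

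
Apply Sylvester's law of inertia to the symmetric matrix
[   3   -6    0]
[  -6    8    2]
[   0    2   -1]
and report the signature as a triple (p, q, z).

Answer: (1, 1, 1)

Derivation:
step 0: pivot 3 → sign +
step 1: pivot -4 → sign −
step 2: row/col 2 already zero → sign 0
signature = (1, 1, 1)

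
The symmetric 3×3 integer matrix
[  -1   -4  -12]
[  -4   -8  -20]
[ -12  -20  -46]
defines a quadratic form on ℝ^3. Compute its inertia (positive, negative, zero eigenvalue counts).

step 0: pivot -1 → sign −
step 1: pivot 8 → sign +
step 2: row/col 2 already zero → sign 0
signature = (1, 1, 1)

Answer: (1, 1, 1)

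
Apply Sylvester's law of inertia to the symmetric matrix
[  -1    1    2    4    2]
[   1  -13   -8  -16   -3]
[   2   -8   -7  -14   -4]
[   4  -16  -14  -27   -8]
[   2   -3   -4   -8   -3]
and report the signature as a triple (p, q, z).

step 0: pivot -1 → sign −
step 1: pivot -12 → sign −
step 2: pivot 1 → sign +
step 3: pivot 1/12 → sign +
step 4: pivot -3 → sign −
signature = (2, 3, 0)

Answer: (2, 3, 0)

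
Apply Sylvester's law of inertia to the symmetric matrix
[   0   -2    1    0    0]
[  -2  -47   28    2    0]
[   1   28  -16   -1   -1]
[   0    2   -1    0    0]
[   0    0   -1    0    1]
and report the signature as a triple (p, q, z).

Answer: (2, 2, 1)

Derivation:
step 0: pivot -47 → sign −
step 1: pivot 4/47 → sign +
step 2: pivot 1/4 → sign +
step 3: pivot -3 → sign −
step 4: row/col 4 already zero → sign 0
signature = (2, 2, 1)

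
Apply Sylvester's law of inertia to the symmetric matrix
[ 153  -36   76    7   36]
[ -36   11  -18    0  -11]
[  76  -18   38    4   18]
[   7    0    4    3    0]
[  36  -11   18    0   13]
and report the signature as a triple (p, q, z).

step 0: pivot 153 → sign +
step 1: pivot 43/17 → sign +
step 2: pivot 94/387 → sign +
step 3: pivot 6/47 → sign +
step 4: pivot 2 → sign +
signature = (5, 0, 0)

Answer: (5, 0, 0)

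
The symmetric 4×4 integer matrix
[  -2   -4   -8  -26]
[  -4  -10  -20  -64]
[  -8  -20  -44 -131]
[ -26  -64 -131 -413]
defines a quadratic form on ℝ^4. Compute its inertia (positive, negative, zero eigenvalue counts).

Answer: (0, 4, 0)

Derivation:
step 0: pivot -2 → sign −
step 1: pivot -2 → sign −
step 2: pivot -4 → sign −
step 3: pivot -3/4 → sign −
signature = (0, 4, 0)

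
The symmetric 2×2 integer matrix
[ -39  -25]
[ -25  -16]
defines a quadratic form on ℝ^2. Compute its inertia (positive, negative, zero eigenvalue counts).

step 0: pivot -39 → sign −
step 1: pivot 1/39 → sign +
signature = (1, 1, 0)

Answer: (1, 1, 0)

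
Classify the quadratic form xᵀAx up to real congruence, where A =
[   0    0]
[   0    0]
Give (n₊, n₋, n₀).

step 0: row/col 0 already zero → sign 0
step 1: row/col 1 already zero → sign 0
signature = (0, 0, 2)

Answer: (0, 0, 2)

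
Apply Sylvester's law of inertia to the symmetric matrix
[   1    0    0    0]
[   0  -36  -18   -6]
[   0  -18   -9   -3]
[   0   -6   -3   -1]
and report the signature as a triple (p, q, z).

Answer: (1, 1, 2)

Derivation:
step 0: pivot 1 → sign +
step 1: pivot -36 → sign −
step 2: row/col 2 already zero → sign 0
step 3: row/col 3 already zero → sign 0
signature = (1, 1, 2)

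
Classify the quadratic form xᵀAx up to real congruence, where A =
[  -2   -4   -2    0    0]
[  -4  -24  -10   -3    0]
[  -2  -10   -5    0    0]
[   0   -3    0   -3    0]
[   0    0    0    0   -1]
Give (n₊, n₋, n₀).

Answer: (0, 5, 0)

Derivation:
step 0: pivot -2 → sign −
step 1: pivot -16 → sign −
step 2: pivot -3/4 → sign −
step 3: pivot -3/4 → sign −
step 4: pivot -1 → sign −
signature = (0, 5, 0)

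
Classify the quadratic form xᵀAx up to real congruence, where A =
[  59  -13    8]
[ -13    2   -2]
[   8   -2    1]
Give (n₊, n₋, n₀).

Answer: (1, 2, 0)

Derivation:
step 0: pivot 59 → sign +
step 1: pivot -51/59 → sign −
step 2: pivot -1/51 → sign −
signature = (1, 2, 0)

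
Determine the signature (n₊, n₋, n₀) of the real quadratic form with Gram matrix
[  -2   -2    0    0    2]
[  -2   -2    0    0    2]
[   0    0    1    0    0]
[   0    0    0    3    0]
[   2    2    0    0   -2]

step 0: pivot -2 → sign −
step 1: pivot 1 → sign +
step 2: pivot 3 → sign +
step 3: row/col 3 already zero → sign 0
step 4: row/col 4 already zero → sign 0
signature = (2, 1, 2)

Answer: (2, 1, 2)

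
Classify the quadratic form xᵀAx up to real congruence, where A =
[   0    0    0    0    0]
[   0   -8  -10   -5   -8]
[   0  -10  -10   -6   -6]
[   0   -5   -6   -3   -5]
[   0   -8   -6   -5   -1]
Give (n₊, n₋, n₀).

step 0: pivot -8 → sign −
step 1: pivot 5/2 → sign +
step 2: pivot 1/10 → sign +
step 3: pivot -1 → sign −
step 4: row/col 4 already zero → sign 0
signature = (2, 2, 1)

Answer: (2, 2, 1)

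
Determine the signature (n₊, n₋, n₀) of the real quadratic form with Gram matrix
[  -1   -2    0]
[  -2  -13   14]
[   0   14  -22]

Answer: (0, 3, 0)

Derivation:
step 0: pivot -1 → sign −
step 1: pivot -9 → sign −
step 2: pivot -2/9 → sign −
signature = (0, 3, 0)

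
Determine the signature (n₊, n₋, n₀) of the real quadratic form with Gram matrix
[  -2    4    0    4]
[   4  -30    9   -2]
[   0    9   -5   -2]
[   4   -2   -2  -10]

step 0: pivot -2 → sign −
step 1: pivot -22 → sign −
step 2: pivot -29/22 → sign −
step 3: pivot -6/29 → sign −
signature = (0, 4, 0)

Answer: (0, 4, 0)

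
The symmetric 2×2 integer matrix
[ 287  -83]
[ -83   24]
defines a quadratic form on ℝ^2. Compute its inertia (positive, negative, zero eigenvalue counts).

Answer: (1, 1, 0)

Derivation:
step 0: pivot 287 → sign +
step 1: pivot -1/287 → sign −
signature = (1, 1, 0)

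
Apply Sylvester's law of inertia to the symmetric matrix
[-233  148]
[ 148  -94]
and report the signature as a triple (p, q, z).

step 0: pivot -233 → sign −
step 1: pivot 2/233 → sign +
signature = (1, 1, 0)

Answer: (1, 1, 0)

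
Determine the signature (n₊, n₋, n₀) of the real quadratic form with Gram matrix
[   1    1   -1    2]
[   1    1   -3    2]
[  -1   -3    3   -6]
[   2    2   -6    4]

step 0: pivot 1 → sign +
step 1: pivot 2 → sign +
step 2: pivot -2 → sign −
step 3: row/col 3 already zero → sign 0
signature = (2, 1, 1)

Answer: (2, 1, 1)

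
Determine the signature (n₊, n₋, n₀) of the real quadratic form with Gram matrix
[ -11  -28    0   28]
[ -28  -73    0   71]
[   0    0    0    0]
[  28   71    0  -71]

step 0: pivot -11 → sign −
step 1: pivot -19/11 → sign −
step 2: pivot 6/19 → sign +
step 3: row/col 3 already zero → sign 0
signature = (1, 2, 1)

Answer: (1, 2, 1)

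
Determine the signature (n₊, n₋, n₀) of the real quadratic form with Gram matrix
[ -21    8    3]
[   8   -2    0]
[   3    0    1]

step 0: pivot -21 → sign −
step 1: pivot 22/21 → sign +
step 2: pivot 2/11 → sign +
signature = (2, 1, 0)

Answer: (2, 1, 0)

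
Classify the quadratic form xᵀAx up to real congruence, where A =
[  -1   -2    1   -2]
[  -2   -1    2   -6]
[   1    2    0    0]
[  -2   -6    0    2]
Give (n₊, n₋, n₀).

Answer: (3, 1, 0)

Derivation:
step 0: pivot -1 → sign −
step 1: pivot 3 → sign +
step 2: pivot 1 → sign +
step 3: pivot 2/3 → sign +
signature = (3, 1, 0)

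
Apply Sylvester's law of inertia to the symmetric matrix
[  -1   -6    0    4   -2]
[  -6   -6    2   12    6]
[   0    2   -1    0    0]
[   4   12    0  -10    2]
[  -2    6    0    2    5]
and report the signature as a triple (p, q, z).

step 0: pivot -1 → sign −
step 1: pivot 30 → sign +
step 2: pivot -17/15 → sign −
step 3: pivot 30/17 → sign +
step 4: pivot -3/5 → sign −
signature = (2, 3, 0)

Answer: (2, 3, 0)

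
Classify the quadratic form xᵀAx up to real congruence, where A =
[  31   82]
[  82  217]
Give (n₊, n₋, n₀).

Answer: (2, 0, 0)

Derivation:
step 0: pivot 31 → sign +
step 1: pivot 3/31 → sign +
signature = (2, 0, 0)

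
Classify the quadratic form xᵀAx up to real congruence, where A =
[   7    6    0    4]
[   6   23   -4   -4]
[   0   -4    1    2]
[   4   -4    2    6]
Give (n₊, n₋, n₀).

step 0: pivot 7 → sign +
step 1: pivot 125/7 → sign +
step 2: pivot 13/125 → sign +
step 3: pivot -6/13 → sign −
signature = (3, 1, 0)

Answer: (3, 1, 0)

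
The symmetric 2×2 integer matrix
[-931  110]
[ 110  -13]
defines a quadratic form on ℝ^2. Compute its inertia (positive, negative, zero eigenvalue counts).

step 0: pivot -931 → sign −
step 1: pivot -3/931 → sign −
signature = (0, 2, 0)

Answer: (0, 2, 0)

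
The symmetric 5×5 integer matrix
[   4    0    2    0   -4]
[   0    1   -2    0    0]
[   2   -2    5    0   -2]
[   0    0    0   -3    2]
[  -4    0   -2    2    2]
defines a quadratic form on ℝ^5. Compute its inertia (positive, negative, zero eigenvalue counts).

step 0: pivot 4 → sign +
step 1: pivot 1 → sign +
step 2: pivot -3 → sign −
step 3: pivot -2/3 → sign −
step 4: row/col 4 already zero → sign 0
signature = (2, 2, 1)

Answer: (2, 2, 1)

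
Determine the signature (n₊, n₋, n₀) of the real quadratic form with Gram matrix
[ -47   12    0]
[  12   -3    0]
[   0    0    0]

step 0: pivot -47 → sign −
step 1: pivot 3/47 → sign +
step 2: row/col 2 already zero → sign 0
signature = (1, 1, 1)

Answer: (1, 1, 1)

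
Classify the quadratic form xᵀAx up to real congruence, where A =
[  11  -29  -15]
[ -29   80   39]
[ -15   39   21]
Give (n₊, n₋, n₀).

Answer: (3, 0, 0)

Derivation:
step 0: pivot 11 → sign +
step 1: pivot 39/11 → sign +
step 2: pivot 6/13 → sign +
signature = (3, 0, 0)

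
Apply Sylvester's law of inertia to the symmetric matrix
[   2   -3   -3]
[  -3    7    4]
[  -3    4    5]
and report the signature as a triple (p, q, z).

Answer: (3, 0, 0)

Derivation:
step 0: pivot 2 → sign +
step 1: pivot 5/2 → sign +
step 2: pivot 2/5 → sign +
signature = (3, 0, 0)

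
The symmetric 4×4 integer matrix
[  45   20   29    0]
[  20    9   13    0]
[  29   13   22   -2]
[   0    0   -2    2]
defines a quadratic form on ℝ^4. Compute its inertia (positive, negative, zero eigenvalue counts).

Answer: (4, 0, 0)

Derivation:
step 0: pivot 45 → sign +
step 1: pivot 1/9 → sign +
step 2: pivot 16/5 → sign +
step 3: pivot 3/4 → sign +
signature = (4, 0, 0)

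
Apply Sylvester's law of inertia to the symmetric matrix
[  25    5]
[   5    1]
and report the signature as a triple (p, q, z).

Answer: (1, 0, 1)

Derivation:
step 0: pivot 25 → sign +
step 1: row/col 1 already zero → sign 0
signature = (1, 0, 1)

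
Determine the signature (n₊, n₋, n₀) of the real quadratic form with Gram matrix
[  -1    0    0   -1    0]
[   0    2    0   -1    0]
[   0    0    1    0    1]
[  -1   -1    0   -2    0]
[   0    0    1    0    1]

Answer: (2, 2, 1)

Derivation:
step 0: pivot -1 → sign −
step 1: pivot 2 → sign +
step 2: pivot 1 → sign +
step 3: pivot -3/2 → sign −
step 4: row/col 4 already zero → sign 0
signature = (2, 2, 1)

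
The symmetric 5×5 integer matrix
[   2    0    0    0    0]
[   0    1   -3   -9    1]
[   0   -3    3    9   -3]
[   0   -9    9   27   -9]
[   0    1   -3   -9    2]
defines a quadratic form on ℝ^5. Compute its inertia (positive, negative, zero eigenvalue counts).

Answer: (3, 1, 1)

Derivation:
step 0: pivot 2 → sign +
step 1: pivot 1 → sign +
step 2: pivot -6 → sign −
step 3: pivot 1 → sign +
step 4: row/col 4 already zero → sign 0
signature = (3, 1, 1)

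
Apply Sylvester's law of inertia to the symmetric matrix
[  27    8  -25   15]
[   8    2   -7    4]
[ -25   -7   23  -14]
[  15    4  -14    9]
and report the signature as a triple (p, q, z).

Answer: (2, 1, 1)

Derivation:
step 0: pivot 27 → sign +
step 1: pivot -10/27 → sign −
step 2: pivot 3/10 → sign +
step 3: row/col 3 already zero → sign 0
signature = (2, 1, 1)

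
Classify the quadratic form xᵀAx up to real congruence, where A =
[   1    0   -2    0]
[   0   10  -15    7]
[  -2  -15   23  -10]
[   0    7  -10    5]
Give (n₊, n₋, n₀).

step 0: pivot 1 → sign +
step 1: pivot 10 → sign +
step 2: pivot -7/2 → sign −
step 3: pivot 6/35 → sign +
signature = (3, 1, 0)

Answer: (3, 1, 0)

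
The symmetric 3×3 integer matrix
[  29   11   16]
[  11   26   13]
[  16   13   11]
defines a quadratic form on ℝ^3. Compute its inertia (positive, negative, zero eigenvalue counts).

step 0: pivot 29 → sign +
step 1: pivot 633/29 → sign +
step 2: pivot -6/211 → sign −
signature = (2, 1, 0)

Answer: (2, 1, 0)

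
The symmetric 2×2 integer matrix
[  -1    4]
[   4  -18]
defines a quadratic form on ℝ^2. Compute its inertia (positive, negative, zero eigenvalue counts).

Answer: (0, 2, 0)

Derivation:
step 0: pivot -1 → sign −
step 1: pivot -2 → sign −
signature = (0, 2, 0)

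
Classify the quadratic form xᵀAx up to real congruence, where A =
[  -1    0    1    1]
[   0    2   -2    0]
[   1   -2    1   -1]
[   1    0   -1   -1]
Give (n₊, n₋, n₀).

Answer: (1, 1, 2)

Derivation:
step 0: pivot -1 → sign −
step 1: pivot 2 → sign +
step 2: row/col 2 already zero → sign 0
step 3: row/col 3 already zero → sign 0
signature = (1, 1, 2)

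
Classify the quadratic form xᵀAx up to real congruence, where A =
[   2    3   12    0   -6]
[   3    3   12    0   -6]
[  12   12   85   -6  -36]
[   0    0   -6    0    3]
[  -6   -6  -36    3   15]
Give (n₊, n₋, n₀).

Answer: (3, 2, 0)

Derivation:
step 0: pivot 2 → sign +
step 1: pivot -3/2 → sign −
step 2: pivot 37 → sign +
step 3: pivot -36/37 → sign −
step 4: pivot 1/4 → sign +
signature = (3, 2, 0)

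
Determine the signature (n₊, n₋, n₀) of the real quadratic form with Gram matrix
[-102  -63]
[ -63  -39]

step 0: pivot -102 → sign −
step 1: pivot -3/34 → sign −
signature = (0, 2, 0)

Answer: (0, 2, 0)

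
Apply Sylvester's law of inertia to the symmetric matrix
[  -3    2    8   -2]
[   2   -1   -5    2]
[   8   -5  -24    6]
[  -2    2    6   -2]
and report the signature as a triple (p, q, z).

step 0: pivot -3 → sign −
step 1: pivot 1/3 → sign +
step 2: pivot -3 → sign −
step 3: pivot -2 → sign −
signature = (1, 3, 0)

Answer: (1, 3, 0)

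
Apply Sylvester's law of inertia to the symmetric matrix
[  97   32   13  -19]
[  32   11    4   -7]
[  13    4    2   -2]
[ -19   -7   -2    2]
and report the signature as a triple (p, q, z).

step 0: pivot 97 → sign +
step 1: pivot 43/97 → sign +
step 2: pivot 3/43 → sign +
step 3: pivot -3 → sign −
signature = (3, 1, 0)

Answer: (3, 1, 0)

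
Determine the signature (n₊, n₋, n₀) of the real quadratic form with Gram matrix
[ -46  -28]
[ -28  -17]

Answer: (1, 1, 0)

Derivation:
step 0: pivot -46 → sign −
step 1: pivot 1/23 → sign +
signature = (1, 1, 0)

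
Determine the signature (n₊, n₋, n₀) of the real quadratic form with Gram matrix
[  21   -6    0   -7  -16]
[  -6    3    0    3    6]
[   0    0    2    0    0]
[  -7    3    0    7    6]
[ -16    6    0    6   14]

step 0: pivot 21 → sign +
step 1: pivot 9/7 → sign +
step 2: pivot 2 → sign +
step 3: pivot 35/9 → sign +
step 4: pivot 6/35 → sign +
signature = (5, 0, 0)

Answer: (5, 0, 0)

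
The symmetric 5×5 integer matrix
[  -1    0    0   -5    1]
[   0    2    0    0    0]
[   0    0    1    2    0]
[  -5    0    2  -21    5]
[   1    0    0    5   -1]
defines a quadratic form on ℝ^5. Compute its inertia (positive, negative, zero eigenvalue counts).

step 0: pivot -1 → sign −
step 1: pivot 2 → sign +
step 2: pivot 1 → sign +
step 3: row/col 3 already zero → sign 0
step 4: row/col 4 already zero → sign 0
signature = (2, 1, 2)

Answer: (2, 1, 2)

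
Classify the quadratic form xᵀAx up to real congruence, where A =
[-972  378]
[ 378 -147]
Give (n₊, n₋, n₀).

Answer: (0, 1, 1)

Derivation:
step 0: pivot -972 → sign −
step 1: row/col 1 already zero → sign 0
signature = (0, 1, 1)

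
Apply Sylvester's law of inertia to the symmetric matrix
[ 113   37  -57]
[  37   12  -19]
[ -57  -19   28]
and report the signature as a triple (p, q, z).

Answer: (2, 1, 0)

Derivation:
step 0: pivot 113 → sign +
step 1: pivot -13/113 → sign −
step 2: pivot 3/13 → sign +
signature = (2, 1, 0)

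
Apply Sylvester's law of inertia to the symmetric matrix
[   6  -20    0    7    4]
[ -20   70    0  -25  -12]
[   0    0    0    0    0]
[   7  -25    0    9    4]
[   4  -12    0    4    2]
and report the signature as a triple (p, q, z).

step 0: pivot 6 → sign +
step 1: pivot 10/3 → sign +
step 2: pivot -6/5 → sign −
step 3: row/col 3 already zero → sign 0
step 4: row/col 4 already zero → sign 0
signature = (2, 1, 2)

Answer: (2, 1, 2)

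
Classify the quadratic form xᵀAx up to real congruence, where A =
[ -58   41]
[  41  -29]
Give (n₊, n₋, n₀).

step 0: pivot -58 → sign −
step 1: pivot -1/58 → sign −
signature = (0, 2, 0)

Answer: (0, 2, 0)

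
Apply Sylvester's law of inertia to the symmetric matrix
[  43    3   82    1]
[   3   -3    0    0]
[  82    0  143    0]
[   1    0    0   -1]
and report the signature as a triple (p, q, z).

step 0: pivot 43 → sign +
step 1: pivot -138/43 → sign −
step 2: pivot -73/23 → sign −
step 3: pivot -3/146 → sign −
signature = (1, 3, 0)

Answer: (1, 3, 0)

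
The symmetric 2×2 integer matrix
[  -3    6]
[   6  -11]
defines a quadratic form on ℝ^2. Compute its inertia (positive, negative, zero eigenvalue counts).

Answer: (1, 1, 0)

Derivation:
step 0: pivot -3 → sign −
step 1: pivot 1 → sign +
signature = (1, 1, 0)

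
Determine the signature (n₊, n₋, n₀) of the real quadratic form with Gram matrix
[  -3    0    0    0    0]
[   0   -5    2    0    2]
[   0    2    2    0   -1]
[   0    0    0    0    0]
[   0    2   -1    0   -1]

Answer: (1, 3, 1)

Derivation:
step 0: pivot -3 → sign −
step 1: pivot -5 → sign −
step 2: pivot 14/5 → sign +
step 3: pivot -3/14 → sign −
step 4: row/col 4 already zero → sign 0
signature = (1, 3, 1)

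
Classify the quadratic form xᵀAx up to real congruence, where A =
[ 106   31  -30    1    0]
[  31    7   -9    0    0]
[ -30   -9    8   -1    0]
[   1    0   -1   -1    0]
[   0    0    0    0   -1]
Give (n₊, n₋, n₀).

step 0: pivot 106 → sign +
step 1: pivot -219/106 → sign −
step 2: pivot -34/73 → sign −
step 3: pivot 2/51 → sign +
step 4: pivot -1 → sign −
signature = (2, 3, 0)

Answer: (2, 3, 0)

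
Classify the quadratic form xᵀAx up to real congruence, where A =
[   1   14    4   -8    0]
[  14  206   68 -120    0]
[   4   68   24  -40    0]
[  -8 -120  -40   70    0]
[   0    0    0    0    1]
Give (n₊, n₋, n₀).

step 0: pivot 1 → sign +
step 1: pivot 10 → sign +
step 2: pivot -32/5 → sign −
step 3: pivot 1 → sign +
step 4: row/col 4 already zero → sign 0
signature = (3, 1, 1)

Answer: (3, 1, 1)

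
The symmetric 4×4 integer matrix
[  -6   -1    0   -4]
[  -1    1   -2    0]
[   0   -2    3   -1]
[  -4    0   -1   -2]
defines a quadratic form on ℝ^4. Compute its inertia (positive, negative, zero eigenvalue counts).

step 0: pivot -6 → sign −
step 1: pivot 7/6 → sign +
step 2: pivot -3/7 → sign −
step 3: pivot 1/3 → sign +
signature = (2, 2, 0)

Answer: (2, 2, 0)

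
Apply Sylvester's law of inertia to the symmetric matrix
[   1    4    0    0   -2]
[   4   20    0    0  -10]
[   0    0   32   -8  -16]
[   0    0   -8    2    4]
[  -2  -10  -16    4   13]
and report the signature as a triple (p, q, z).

Answer: (3, 0, 2)

Derivation:
step 0: pivot 1 → sign +
step 1: pivot 4 → sign +
step 2: pivot 32 → sign +
step 3: row/col 3 already zero → sign 0
step 4: row/col 4 already zero → sign 0
signature = (3, 0, 2)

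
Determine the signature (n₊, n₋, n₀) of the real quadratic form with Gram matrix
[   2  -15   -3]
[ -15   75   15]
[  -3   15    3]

step 0: pivot 2 → sign +
step 1: pivot -75/2 → sign −
step 2: row/col 2 already zero → sign 0
signature = (1, 1, 1)

Answer: (1, 1, 1)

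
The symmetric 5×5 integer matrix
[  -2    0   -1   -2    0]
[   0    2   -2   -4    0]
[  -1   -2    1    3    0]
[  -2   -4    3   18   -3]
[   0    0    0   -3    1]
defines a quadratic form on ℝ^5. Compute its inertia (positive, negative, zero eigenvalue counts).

Answer: (3, 2, 0)

Derivation:
step 0: pivot -2 → sign −
step 1: pivot 2 → sign +
step 2: pivot -1/2 → sign −
step 3: pivot 12 → sign +
step 4: pivot 1/4 → sign +
signature = (3, 2, 0)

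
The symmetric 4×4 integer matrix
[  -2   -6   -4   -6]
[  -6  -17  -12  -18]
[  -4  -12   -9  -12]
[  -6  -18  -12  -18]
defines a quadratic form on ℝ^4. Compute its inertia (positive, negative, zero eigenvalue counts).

step 0: pivot -2 → sign −
step 1: pivot 1 → sign +
step 2: pivot -1 → sign −
step 3: row/col 3 already zero → sign 0
signature = (1, 2, 1)

Answer: (1, 2, 1)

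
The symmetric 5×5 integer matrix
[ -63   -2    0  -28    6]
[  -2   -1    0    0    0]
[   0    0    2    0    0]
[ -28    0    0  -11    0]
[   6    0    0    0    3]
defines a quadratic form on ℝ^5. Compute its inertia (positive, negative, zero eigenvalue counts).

step 0: pivot -63 → sign −
step 1: pivot -59/63 → sign −
step 2: pivot 2 → sign +
step 3: pivot 135/59 → sign +
step 4: pivot 1/15 → sign +
signature = (3, 2, 0)

Answer: (3, 2, 0)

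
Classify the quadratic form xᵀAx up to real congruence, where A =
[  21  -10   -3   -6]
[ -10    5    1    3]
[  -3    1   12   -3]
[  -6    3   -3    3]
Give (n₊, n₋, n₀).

step 0: pivot 21 → sign +
step 1: pivot 5/21 → sign +
step 2: pivot 54/5 → sign +
step 3: row/col 3 already zero → sign 0
signature = (3, 0, 1)

Answer: (3, 0, 1)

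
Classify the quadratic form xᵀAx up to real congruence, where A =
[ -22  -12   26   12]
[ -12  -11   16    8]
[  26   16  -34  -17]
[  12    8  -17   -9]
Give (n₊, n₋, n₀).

Answer: (0, 4, 0)

Derivation:
step 0: pivot -22 → sign −
step 1: pivot -49/11 → sign −
step 2: pivot -124/49 → sign −
step 3: pivot -3/124 → sign −
signature = (0, 4, 0)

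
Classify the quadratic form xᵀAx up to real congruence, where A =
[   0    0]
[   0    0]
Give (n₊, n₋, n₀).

step 0: row/col 0 already zero → sign 0
step 1: row/col 1 already zero → sign 0
signature = (0, 0, 2)

Answer: (0, 0, 2)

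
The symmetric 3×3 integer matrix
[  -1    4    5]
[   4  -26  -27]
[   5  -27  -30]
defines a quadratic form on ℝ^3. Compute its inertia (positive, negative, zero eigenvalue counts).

Answer: (0, 3, 0)

Derivation:
step 0: pivot -1 → sign −
step 1: pivot -10 → sign −
step 2: pivot -1/10 → sign −
signature = (0, 3, 0)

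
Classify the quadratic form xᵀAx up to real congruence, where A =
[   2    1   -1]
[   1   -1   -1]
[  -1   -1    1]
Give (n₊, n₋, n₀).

Answer: (2, 1, 0)

Derivation:
step 0: pivot 2 → sign +
step 1: pivot -3/2 → sign −
step 2: pivot 2/3 → sign +
signature = (2, 1, 0)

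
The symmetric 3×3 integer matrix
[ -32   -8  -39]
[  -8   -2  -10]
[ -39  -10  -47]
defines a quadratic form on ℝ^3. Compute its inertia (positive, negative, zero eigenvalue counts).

Answer: (1, 2, 0)

Derivation:
step 0: pivot -32 → sign −
step 1: pivot 17/32 → sign +
step 2: pivot -2/17 → sign −
signature = (1, 2, 0)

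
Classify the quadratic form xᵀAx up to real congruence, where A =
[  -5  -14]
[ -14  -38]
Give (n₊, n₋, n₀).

Answer: (1, 1, 0)

Derivation:
step 0: pivot -5 → sign −
step 1: pivot 6/5 → sign +
signature = (1, 1, 0)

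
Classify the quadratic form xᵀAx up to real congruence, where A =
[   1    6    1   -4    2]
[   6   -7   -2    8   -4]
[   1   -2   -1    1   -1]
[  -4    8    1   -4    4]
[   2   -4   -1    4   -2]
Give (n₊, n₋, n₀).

step 0: pivot 1 → sign +
step 1: pivot -43 → sign −
step 2: pivot -22/43 → sign −
step 3: pivot 123/22 → sign +
step 4: pivot -2/41 → sign −
signature = (2, 3, 0)

Answer: (2, 3, 0)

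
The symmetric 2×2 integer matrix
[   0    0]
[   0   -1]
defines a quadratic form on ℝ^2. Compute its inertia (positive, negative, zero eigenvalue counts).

Answer: (0, 1, 1)

Derivation:
step 0: pivot -1 → sign −
step 1: row/col 1 already zero → sign 0
signature = (0, 1, 1)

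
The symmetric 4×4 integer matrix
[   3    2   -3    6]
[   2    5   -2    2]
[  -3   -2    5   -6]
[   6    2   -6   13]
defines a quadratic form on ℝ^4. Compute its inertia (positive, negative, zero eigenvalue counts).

Answer: (3, 1, 0)

Derivation:
step 0: pivot 3 → sign +
step 1: pivot 11/3 → sign +
step 2: pivot 2 → sign +
step 3: pivot -1/11 → sign −
signature = (3, 1, 0)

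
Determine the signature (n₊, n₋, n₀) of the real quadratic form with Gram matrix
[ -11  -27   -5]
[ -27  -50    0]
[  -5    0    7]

Answer: (2, 1, 0)

Derivation:
step 0: pivot -11 → sign −
step 1: pivot 179/11 → sign +
step 2: pivot 3/179 → sign +
signature = (2, 1, 0)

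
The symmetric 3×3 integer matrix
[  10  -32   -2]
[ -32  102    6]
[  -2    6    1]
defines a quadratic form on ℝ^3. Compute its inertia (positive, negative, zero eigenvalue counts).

step 0: pivot 10 → sign +
step 1: pivot -2/5 → sign −
step 2: pivot 1 → sign +
signature = (2, 1, 0)

Answer: (2, 1, 0)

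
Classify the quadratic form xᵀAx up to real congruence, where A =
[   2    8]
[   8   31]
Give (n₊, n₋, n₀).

step 0: pivot 2 → sign +
step 1: pivot -1 → sign −
signature = (1, 1, 0)

Answer: (1, 1, 0)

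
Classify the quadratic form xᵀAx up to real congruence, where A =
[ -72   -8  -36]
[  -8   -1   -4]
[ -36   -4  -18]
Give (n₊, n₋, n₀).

step 0: pivot -72 → sign −
step 1: pivot -1/9 → sign −
step 2: row/col 2 already zero → sign 0
signature = (0, 2, 1)

Answer: (0, 2, 1)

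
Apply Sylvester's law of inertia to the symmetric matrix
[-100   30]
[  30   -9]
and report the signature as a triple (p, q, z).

Answer: (0, 1, 1)

Derivation:
step 0: pivot -100 → sign −
step 1: row/col 1 already zero → sign 0
signature = (0, 1, 1)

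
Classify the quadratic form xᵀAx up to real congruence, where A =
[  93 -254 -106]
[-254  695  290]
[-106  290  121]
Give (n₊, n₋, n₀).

Answer: (2, 1, 0)

Derivation:
step 0: pivot 93 → sign +
step 1: pivot 119/93 → sign +
step 2: pivot -1/119 → sign −
signature = (2, 1, 0)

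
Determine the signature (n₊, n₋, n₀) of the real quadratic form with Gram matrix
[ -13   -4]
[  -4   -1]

Answer: (1, 1, 0)

Derivation:
step 0: pivot -13 → sign −
step 1: pivot 3/13 → sign +
signature = (1, 1, 0)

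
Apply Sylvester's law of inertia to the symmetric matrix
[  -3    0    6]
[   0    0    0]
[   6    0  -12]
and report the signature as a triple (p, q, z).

step 0: pivot -3 → sign −
step 1: row/col 1 already zero → sign 0
step 2: row/col 2 already zero → sign 0
signature = (0, 1, 2)

Answer: (0, 1, 2)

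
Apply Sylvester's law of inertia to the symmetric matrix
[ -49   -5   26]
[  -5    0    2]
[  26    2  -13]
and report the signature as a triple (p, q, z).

Answer: (1, 2, 0)

Derivation:
step 0: pivot -49 → sign −
step 1: pivot 25/49 → sign +
step 2: pivot -1/25 → sign −
signature = (1, 2, 0)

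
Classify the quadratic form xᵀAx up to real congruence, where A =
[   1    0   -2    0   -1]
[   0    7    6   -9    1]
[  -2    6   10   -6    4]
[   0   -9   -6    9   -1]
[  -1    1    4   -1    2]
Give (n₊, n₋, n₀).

step 0: pivot 1 → sign +
step 1: pivot 7 → sign +
step 2: pivot 6/7 → sign +
step 3: pivot -6 → sign −
step 4: row/col 4 already zero → sign 0
signature = (3, 1, 1)

Answer: (3, 1, 1)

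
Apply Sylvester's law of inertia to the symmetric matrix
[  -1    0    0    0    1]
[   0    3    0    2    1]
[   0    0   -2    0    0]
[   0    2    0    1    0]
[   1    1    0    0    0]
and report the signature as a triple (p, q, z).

step 0: pivot -1 → sign −
step 1: pivot 3 → sign +
step 2: pivot -2 → sign −
step 3: pivot -1/3 → sign −
step 4: pivot 2 → sign +
signature = (2, 3, 0)

Answer: (2, 3, 0)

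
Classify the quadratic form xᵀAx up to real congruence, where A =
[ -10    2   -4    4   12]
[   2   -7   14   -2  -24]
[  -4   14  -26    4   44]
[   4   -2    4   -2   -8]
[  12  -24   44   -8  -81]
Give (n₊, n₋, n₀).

step 0: pivot -10 → sign −
step 1: pivot -33/5 → sign −
step 2: pivot 2 → sign +
step 3: pivot -2/11 → sign −
step 4: pivot -1 → sign −
signature = (1, 4, 0)

Answer: (1, 4, 0)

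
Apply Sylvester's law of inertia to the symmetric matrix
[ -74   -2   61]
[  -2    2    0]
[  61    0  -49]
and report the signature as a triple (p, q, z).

step 0: pivot -74 → sign −
step 1: pivot 76/37 → sign +
step 2: pivot -3/76 → sign −
signature = (1, 2, 0)

Answer: (1, 2, 0)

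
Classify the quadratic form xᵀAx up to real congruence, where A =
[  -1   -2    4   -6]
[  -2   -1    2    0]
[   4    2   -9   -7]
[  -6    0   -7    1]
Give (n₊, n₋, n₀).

Answer: (1, 3, 0)

Derivation:
step 0: pivot -1 → sign −
step 1: pivot 3 → sign +
step 2: pivot -5 → sign −
step 3: pivot -6/5 → sign −
signature = (1, 3, 0)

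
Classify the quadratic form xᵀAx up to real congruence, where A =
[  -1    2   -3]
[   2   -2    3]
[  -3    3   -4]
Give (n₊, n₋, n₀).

Answer: (2, 1, 0)

Derivation:
step 0: pivot -1 → sign −
step 1: pivot 2 → sign +
step 2: pivot 1/2 → sign +
signature = (2, 1, 0)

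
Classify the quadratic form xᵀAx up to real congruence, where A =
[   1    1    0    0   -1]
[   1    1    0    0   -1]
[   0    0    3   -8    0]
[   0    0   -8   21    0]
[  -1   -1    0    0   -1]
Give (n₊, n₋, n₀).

step 0: pivot 1 → sign +
step 1: pivot 3 → sign +
step 2: pivot -1/3 → sign −
step 3: pivot -2 → sign −
step 4: row/col 4 already zero → sign 0
signature = (2, 2, 1)

Answer: (2, 2, 1)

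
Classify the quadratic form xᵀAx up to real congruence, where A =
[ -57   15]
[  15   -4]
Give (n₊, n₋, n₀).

step 0: pivot -57 → sign −
step 1: pivot -1/19 → sign −
signature = (0, 2, 0)

Answer: (0, 2, 0)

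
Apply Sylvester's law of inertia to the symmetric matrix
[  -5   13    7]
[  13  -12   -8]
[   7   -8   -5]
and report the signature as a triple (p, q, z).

Answer: (2, 1, 0)

Derivation:
step 0: pivot -5 → sign −
step 1: pivot 109/5 → sign +
step 2: pivot 3/109 → sign +
signature = (2, 1, 0)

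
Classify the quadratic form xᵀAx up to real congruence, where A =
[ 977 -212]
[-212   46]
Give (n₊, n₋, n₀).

step 0: pivot 977 → sign +
step 1: pivot -2/977 → sign −
signature = (1, 1, 0)

Answer: (1, 1, 0)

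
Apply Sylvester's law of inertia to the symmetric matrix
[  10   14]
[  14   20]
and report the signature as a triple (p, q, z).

Answer: (2, 0, 0)

Derivation:
step 0: pivot 10 → sign +
step 1: pivot 2/5 → sign +
signature = (2, 0, 0)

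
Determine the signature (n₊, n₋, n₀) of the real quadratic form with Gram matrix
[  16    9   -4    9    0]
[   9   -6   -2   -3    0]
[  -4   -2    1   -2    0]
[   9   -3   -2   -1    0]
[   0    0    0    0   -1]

step 0: pivot 16 → sign +
step 1: pivot -177/16 → sign −
step 2: pivot 1/177 → sign +
step 3: pivot -1 → sign −
step 4: pivot -1 → sign −
signature = (2, 3, 0)

Answer: (2, 3, 0)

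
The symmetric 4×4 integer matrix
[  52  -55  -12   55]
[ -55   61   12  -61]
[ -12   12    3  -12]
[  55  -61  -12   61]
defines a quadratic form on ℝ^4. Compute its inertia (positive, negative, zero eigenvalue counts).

Answer: (3, 0, 1)

Derivation:
step 0: pivot 52 → sign +
step 1: pivot 147/52 → sign +
step 2: pivot 3/49 → sign +
step 3: row/col 3 already zero → sign 0
signature = (3, 0, 1)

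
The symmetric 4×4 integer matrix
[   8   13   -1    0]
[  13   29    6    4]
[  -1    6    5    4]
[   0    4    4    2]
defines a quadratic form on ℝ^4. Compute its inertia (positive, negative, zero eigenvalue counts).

step 0: pivot 8 → sign +
step 1: pivot 63/8 → sign +
step 2: pivot -158/63 → sign −
step 3: pivot -2/79 → sign −
signature = (2, 2, 0)

Answer: (2, 2, 0)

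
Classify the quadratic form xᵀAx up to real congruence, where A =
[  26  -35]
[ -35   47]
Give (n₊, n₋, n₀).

step 0: pivot 26 → sign +
step 1: pivot -3/26 → sign −
signature = (1, 1, 0)

Answer: (1, 1, 0)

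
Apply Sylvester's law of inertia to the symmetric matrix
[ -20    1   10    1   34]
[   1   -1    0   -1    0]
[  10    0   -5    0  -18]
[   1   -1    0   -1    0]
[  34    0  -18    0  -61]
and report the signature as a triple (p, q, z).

step 0: pivot -20 → sign −
step 1: pivot -19/20 → sign −
step 2: pivot 5/19 → sign +
step 3: pivot -1/5 → sign −
step 4: row/col 4 already zero → sign 0
signature = (1, 3, 1)

Answer: (1, 3, 1)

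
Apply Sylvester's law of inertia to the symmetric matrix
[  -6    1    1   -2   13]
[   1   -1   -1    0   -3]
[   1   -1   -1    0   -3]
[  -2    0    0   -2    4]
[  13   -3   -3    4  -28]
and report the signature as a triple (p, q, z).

Answer: (1, 3, 1)

Derivation:
step 0: pivot -6 → sign −
step 1: pivot -5/6 → sign −
step 2: pivot -6/5 → sign −
step 3: pivot 1 → sign +
step 4: row/col 4 already zero → sign 0
signature = (1, 3, 1)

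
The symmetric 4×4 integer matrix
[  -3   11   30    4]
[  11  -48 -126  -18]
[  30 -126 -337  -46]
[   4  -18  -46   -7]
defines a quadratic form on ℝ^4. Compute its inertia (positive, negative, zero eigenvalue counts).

step 0: pivot -3 → sign −
step 1: pivot -23/3 → sign −
step 2: pivot -83/23 → sign −
step 3: pivot 3/83 → sign +
signature = (1, 3, 0)

Answer: (1, 3, 0)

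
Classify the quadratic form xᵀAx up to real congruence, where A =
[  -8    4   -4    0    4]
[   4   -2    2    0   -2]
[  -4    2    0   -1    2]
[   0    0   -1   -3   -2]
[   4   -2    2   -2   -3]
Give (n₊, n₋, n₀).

Answer: (2, 2, 1)

Derivation:
step 0: pivot -8 → sign −
step 1: pivot 2 → sign +
step 2: pivot -7/2 → sign −
step 3: pivot 1/7 → sign +
step 4: row/col 4 already zero → sign 0
signature = (2, 2, 1)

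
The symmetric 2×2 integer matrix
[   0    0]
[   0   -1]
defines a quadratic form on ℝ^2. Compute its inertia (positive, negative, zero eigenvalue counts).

Answer: (0, 1, 1)

Derivation:
step 0: pivot -1 → sign −
step 1: row/col 1 already zero → sign 0
signature = (0, 1, 1)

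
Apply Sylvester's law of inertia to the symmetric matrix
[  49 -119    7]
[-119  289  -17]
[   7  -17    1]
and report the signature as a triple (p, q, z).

step 0: pivot 49 → sign +
step 1: row/col 1 already zero → sign 0
step 2: row/col 2 already zero → sign 0
signature = (1, 0, 2)

Answer: (1, 0, 2)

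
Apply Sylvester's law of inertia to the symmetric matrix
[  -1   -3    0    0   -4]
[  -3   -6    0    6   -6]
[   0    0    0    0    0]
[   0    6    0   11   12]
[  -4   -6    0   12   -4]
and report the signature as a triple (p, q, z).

step 0: pivot -1 → sign −
step 1: pivot 3 → sign +
step 2: pivot -1 → sign −
step 3: row/col 3 already zero → sign 0
step 4: row/col 4 already zero → sign 0
signature = (1, 2, 2)

Answer: (1, 2, 2)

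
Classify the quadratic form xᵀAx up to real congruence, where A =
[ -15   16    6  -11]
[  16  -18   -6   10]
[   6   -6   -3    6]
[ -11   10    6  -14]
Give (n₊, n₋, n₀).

Answer: (0, 4, 0)

Derivation:
step 0: pivot -15 → sign −
step 1: pivot -14/15 → sign −
step 2: pivot -3/7 → sign −
step 3: pivot -1 → sign −
signature = (0, 4, 0)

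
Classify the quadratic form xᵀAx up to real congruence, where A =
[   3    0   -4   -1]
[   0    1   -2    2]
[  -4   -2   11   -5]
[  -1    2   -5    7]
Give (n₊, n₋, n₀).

step 0: pivot 3 → sign +
step 1: pivot 1 → sign +
step 2: pivot 5/3 → sign +
step 3: pivot -3/5 → sign −
signature = (3, 1, 0)

Answer: (3, 1, 0)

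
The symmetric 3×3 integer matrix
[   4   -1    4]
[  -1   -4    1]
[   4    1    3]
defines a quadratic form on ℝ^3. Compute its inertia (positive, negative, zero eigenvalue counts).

Answer: (1, 2, 0)

Derivation:
step 0: pivot 4 → sign +
step 1: pivot -17/4 → sign −
step 2: pivot -1/17 → sign −
signature = (1, 2, 0)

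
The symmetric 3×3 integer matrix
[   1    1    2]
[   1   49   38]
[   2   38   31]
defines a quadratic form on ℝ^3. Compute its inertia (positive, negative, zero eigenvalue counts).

step 0: pivot 1 → sign +
step 1: pivot 48 → sign +
step 2: row/col 2 already zero → sign 0
signature = (2, 0, 1)

Answer: (2, 0, 1)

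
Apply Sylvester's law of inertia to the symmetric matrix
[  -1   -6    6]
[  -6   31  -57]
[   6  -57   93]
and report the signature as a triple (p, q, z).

step 0: pivot -1 → sign −
step 1: pivot 67 → sign +
step 2: pivot -6/67 → sign −
signature = (1, 2, 0)

Answer: (1, 2, 0)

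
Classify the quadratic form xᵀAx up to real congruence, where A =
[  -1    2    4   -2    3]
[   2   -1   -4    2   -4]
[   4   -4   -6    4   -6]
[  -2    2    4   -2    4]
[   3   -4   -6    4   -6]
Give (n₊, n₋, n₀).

Answer: (3, 2, 0)

Derivation:
step 0: pivot -1 → sign −
step 1: pivot 3 → sign +
step 2: pivot 14/3 → sign +
step 3: pivot 2/7 → sign +
step 4: pivot -1 → sign −
signature = (3, 2, 0)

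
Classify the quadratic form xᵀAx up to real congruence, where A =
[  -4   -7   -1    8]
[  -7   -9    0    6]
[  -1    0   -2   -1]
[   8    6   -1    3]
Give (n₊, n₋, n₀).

Answer: (1, 3, 0)

Derivation:
step 0: pivot -4 → sign −
step 1: pivot 13/4 → sign +
step 2: pivot -35/13 → sign −
step 3: pivot -2/35 → sign −
signature = (1, 3, 0)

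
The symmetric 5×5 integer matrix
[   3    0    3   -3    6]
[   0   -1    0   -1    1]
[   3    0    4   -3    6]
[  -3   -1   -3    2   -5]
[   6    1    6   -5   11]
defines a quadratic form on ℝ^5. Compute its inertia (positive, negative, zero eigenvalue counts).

Answer: (2, 1, 2)

Derivation:
step 0: pivot 3 → sign +
step 1: pivot -1 → sign −
step 2: pivot 1 → sign +
step 3: row/col 3 already zero → sign 0
step 4: row/col 4 already zero → sign 0
signature = (2, 1, 2)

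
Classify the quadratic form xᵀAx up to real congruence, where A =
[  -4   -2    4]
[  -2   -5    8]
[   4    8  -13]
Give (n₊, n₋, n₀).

Answer: (0, 2, 1)

Derivation:
step 0: pivot -4 → sign −
step 1: pivot -4 → sign −
step 2: row/col 2 already zero → sign 0
signature = (0, 2, 1)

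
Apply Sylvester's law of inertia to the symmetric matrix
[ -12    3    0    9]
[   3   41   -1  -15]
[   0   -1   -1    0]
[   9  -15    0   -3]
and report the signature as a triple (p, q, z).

Answer: (1, 3, 0)

Derivation:
step 0: pivot -12 → sign −
step 1: pivot 167/4 → sign +
step 2: pivot -171/167 → sign −
step 3: pivot -1/19 → sign −
signature = (1, 3, 0)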